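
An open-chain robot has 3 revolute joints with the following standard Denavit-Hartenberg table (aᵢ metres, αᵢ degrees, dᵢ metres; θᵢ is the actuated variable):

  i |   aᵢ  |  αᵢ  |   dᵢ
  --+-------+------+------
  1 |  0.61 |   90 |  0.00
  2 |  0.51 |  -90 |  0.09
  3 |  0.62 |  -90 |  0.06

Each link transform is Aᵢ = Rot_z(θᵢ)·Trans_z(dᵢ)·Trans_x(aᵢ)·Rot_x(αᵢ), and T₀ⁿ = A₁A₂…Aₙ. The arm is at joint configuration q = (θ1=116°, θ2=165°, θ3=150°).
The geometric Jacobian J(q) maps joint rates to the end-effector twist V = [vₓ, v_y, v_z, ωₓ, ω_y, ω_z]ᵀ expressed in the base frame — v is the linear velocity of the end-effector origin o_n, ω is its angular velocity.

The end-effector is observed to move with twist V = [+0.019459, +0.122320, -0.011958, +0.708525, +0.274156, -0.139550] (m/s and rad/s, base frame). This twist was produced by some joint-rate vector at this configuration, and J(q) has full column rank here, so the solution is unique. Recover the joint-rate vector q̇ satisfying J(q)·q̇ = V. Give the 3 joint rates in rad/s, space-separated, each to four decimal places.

o_n = [-0.4697, 0.4612, -0.0649]
J₁: ẑ×o_n = [-0.4612, -0.4697, 0.0000], ω = ẑ
J2: z=[0.8988, 0.4384, 0.0000] o=[-0.2674, 0.5483, 0.0000] → [-0.0285, 0.0584, 0.0105, 0.8988, 0.4384, 0.0000]
J3: z=[0.1135, -0.2326, -0.9659] o=[0.0294, 0.1450, 0.1320] → [0.3513, 0.5045, -0.0802, 0.1135, -0.2326, -0.9659]
q̇ = J⁺·V = [0.1000, 0.7570, 0.2480]

0.1000 0.7570 0.2480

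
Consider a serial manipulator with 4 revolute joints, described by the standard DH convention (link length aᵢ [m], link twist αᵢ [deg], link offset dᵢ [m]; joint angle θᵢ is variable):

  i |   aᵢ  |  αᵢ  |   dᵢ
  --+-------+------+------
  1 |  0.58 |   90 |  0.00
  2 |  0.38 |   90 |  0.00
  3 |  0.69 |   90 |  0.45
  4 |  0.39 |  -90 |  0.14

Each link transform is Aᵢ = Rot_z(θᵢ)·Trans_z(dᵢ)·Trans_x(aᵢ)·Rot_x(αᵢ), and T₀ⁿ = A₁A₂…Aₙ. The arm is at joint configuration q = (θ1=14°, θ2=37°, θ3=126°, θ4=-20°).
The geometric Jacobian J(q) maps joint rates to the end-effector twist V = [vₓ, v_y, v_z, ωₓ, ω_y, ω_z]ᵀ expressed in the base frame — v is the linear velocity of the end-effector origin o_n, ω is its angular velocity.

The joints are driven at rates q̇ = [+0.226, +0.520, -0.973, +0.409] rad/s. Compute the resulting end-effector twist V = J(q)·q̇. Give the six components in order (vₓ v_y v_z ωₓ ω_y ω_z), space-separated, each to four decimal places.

1.2346 -0.0911 0.4557 -0.1278 -0.8155 1.2022

o_n = [0.8754, -0.7474, -0.3297]
J₁: ẑ×o_n = [0.7474, 0.8754, -0.0000], ω = ẑ
J2: z=[0.2419, -0.9703, 0.0000] o=[0.5628, 0.1403, 0.0000] → [0.3199, 0.0798, 0.0885, 0.2419, -0.9703, 0.0000]
J3: z=[0.5839, 0.1456, -0.7986] o=[0.8572, 0.2137, 0.2287] → [-0.8489, 0.3116, -0.5639, 0.5839, 0.1456, -0.7986]
J4: z=[0.7691, -0.4140, 0.4869] o=[0.9408, -0.3407, -0.3748] → [0.1794, -0.0665, -0.3399, 0.7691, -0.4140, 0.4869]
V = J·q̇ = [1.2346, -0.0911, 0.4557, -0.1278, -0.8155, 1.2022]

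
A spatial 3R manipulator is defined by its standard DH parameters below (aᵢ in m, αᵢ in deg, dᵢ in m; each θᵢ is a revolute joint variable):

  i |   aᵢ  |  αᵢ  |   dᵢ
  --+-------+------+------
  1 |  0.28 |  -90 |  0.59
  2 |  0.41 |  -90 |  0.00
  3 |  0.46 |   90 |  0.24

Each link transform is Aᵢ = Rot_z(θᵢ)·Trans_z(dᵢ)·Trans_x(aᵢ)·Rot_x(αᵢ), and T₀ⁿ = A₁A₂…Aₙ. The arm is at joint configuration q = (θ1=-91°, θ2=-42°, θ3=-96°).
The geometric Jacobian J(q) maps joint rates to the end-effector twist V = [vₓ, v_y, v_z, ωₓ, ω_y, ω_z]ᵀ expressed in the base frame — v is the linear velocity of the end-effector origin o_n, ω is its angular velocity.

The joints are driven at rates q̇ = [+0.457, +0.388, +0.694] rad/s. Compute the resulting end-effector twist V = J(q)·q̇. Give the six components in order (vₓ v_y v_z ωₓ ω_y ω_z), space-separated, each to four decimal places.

0.3567 -0.0579 0.0458 0.3798 -0.4711 -0.0587

o_n = [0.4450, -0.7174, 0.6538]
J₁: ẑ×o_n = [0.7174, 0.4450, -0.0000], ω = ẑ
J2: z=[0.9998, -0.0175, 0.0000] o=[-0.0049, -0.2800, 0.5900] → [-0.0011, -0.0638, -0.4295, 0.9998, -0.0175, 0.0000]
J3: z=[-0.0117, -0.6690, -0.7431] o=[-0.0102, -0.5846, 0.8643] → [0.0421, -0.3408, 0.3061, -0.0117, -0.6690, -0.7431]
V = J·q̇ = [0.3567, -0.0579, 0.0458, 0.3798, -0.4711, -0.0587]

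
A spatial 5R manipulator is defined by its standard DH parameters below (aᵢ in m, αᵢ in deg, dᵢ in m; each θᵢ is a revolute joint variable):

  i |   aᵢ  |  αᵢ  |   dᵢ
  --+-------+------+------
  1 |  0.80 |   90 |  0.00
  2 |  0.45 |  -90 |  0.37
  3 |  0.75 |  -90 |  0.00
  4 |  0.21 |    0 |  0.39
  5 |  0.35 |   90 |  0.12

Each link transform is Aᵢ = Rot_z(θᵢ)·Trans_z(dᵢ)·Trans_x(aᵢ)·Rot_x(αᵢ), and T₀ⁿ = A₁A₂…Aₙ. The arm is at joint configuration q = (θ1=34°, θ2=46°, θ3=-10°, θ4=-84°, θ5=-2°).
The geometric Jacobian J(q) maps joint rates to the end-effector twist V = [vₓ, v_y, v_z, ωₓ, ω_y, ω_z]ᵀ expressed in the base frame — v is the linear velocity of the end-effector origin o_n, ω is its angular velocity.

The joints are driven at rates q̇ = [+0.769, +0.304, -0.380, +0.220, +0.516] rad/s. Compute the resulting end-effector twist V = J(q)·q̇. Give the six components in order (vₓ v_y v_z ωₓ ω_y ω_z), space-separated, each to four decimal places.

-0.4203 0.4751 0.4556 0.0649 0.5514 0.5970

o_n = [1.0957, 0.7317, 1.3392]
J₁: ẑ×o_n = [-0.7317, 1.0957, 0.0000], ω = ẑ
J2: z=[0.5592, -0.8290, 0.0000] o=[0.6632, 0.4474, 0.0000] → [-1.1102, -0.7489, 0.5175, 0.5592, -0.8290, 0.0000]
J3: z=[-0.5964, -0.4022, 0.6947] o=[1.1293, 0.3154, 0.3237] → [-0.6977, 0.5822, -0.2618, -0.5964, -0.4022, 0.6947]
J4: z=[-0.4507, 0.8839, 0.1249] o=[1.6275, 0.4944, 0.8550] → [0.3983, 0.1518, 0.3631, -0.4507, 0.8839, 0.1249]
J5: z=[-0.4507, 0.8839, 0.1249] o=[1.3417, 0.7603, 1.0644] → [0.2465, 0.0931, 0.2304, -0.4507, 0.8839, 0.1249]
V = J·q̇ = [-0.4203, 0.4751, 0.4556, 0.0649, 0.5514, 0.5970]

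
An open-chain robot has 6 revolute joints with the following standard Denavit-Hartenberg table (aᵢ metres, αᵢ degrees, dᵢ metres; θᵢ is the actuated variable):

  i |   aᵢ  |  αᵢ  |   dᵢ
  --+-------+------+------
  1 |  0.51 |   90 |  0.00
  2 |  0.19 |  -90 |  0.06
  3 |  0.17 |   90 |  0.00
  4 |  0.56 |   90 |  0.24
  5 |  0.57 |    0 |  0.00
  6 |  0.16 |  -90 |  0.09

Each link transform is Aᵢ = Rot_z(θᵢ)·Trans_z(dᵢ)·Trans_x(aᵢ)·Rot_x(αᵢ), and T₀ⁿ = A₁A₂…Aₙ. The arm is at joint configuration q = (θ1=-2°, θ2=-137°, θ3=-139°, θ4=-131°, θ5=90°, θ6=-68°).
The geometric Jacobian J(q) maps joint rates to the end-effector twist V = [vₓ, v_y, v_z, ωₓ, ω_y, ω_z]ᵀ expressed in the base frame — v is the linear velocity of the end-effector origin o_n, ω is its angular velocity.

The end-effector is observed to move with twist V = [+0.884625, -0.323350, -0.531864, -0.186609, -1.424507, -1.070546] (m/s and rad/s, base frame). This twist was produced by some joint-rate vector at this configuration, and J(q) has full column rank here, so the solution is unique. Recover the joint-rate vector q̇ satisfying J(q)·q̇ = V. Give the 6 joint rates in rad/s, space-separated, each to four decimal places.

-0.8810 0.8040 0.2520 -0.6230 0.6200 -0.9350

o_n = [0.2929, 0.8247, 0.4208]
J₁: ẑ×o_n = [-0.8247, 0.2929, 0.0000], ω = ẑ
J2: z=[-0.0349, -0.9994, 0.0000] o=[0.5097, -0.0178, 0.0000] → [-0.4205, 0.0147, -0.2460, -0.0349, -0.9994, 0.0000]
J3: z=[0.6816, -0.0238, -0.7314] o=[0.3687, -0.0729, -0.1296] → [0.6434, -0.3197, 0.6100, 0.6816, -0.0238, -0.7314]
J4: z=[0.5059, 0.7375, 0.4474] o=[0.4586, -0.1876, -0.0421] → [-0.1116, -0.3083, 0.6343, 0.5059, 0.7375, 0.4474]
J5: z=[0.0481, 0.4938, -0.8683] o=[0.0977, 0.2474, 0.1853] → [0.6176, -0.1808, -0.0686, 0.0481, 0.4938, -0.8683]
J6: z=[0.0481, 0.4938, -0.8683] o=[0.3860, 0.6678, 0.4403] → [0.1267, 0.0818, 0.0535, 0.0481, 0.4938, -0.8683]
q̇ = J⁺·V = [-0.8810, 0.8040, 0.2520, -0.6230, 0.6200, -0.9350]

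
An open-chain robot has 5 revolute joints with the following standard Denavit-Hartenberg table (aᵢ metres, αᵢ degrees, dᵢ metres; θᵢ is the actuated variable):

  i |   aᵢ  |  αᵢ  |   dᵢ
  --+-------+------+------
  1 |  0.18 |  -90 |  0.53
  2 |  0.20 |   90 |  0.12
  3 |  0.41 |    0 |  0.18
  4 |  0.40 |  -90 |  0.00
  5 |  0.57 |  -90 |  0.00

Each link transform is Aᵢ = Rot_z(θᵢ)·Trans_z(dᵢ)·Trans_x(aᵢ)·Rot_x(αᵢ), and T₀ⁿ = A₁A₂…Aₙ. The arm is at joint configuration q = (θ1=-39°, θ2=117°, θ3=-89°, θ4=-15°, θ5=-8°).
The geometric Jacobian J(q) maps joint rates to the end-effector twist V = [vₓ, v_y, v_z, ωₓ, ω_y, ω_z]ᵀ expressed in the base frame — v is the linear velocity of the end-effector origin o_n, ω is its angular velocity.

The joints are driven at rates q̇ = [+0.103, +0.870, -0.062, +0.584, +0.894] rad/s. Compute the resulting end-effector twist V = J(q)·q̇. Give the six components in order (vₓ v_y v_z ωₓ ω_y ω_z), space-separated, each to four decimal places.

o_n = [-0.4427, -1.2187, 0.4356]
J₁: ẑ×o_n = [1.2187, -0.4427, 0.0000], ω = ẑ
J2: z=[0.6293, 0.7771, 0.0000] o=[0.1399, -0.1133, 0.5300] → [-0.0734, 0.0594, -0.2429, 0.6293, 0.7771, 0.0000]
J3: z=[0.6924, -0.5607, -0.4540] o=[0.1448, 0.0371, 0.3518] → [-0.6171, 0.2087, -1.1991, 0.6924, -0.5607, -0.4540]
J4: z=[0.6924, -0.5607, -0.4540] o=[0.0090, -0.3803, 0.2637] → [-0.4770, 0.0860, -0.8338, 0.6924, -0.5607, -0.4540]
J5: z=[-0.4946, 0.0892, -0.8645] o=[-0.2011, -0.7096, 0.3499] → [-0.4325, 0.2512, 0.2734, -0.4946, 0.0892, -0.8645]
V = J·q̇ = [-0.5653, 0.2680, -0.3796, 0.4668, 0.4632, -0.9069]

-0.5653 0.2680 -0.3796 0.4668 0.4632 -0.9069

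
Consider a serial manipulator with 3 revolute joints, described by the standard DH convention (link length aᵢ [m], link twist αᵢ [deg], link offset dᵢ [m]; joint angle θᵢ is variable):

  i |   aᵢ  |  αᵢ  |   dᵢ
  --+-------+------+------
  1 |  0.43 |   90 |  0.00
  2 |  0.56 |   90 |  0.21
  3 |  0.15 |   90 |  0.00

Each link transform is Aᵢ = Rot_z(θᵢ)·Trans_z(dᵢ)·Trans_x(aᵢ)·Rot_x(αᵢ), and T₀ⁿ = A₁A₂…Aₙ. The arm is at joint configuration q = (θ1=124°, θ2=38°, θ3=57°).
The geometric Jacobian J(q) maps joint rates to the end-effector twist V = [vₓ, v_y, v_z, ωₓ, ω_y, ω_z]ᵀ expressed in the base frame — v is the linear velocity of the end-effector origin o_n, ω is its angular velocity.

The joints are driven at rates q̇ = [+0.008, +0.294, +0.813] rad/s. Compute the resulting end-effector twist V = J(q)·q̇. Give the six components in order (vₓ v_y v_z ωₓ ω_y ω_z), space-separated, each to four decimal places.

0.1574 -0.1279 0.0857 -0.0362 0.5794 -0.6327

o_n = [-0.2448, 0.9635, 0.3951]
J₁: ẑ×o_n = [-0.9635, -0.2448, 0.0000], ω = ẑ
J2: z=[0.8290, 0.5592, 0.0000] o=[-0.2405, 0.3565, 0.0000] → [0.2209, -0.3275, 0.5057, 0.8290, 0.5592, 0.0000]
J3: z=[-0.3443, 0.5104, -0.7880] o=[-0.3131, 0.8398, 0.3448] → [0.1232, -0.0365, -0.0775, -0.3443, 0.5104, -0.7880]
V = J·q̇ = [0.1574, -0.1279, 0.0857, -0.0362, 0.5794, -0.6327]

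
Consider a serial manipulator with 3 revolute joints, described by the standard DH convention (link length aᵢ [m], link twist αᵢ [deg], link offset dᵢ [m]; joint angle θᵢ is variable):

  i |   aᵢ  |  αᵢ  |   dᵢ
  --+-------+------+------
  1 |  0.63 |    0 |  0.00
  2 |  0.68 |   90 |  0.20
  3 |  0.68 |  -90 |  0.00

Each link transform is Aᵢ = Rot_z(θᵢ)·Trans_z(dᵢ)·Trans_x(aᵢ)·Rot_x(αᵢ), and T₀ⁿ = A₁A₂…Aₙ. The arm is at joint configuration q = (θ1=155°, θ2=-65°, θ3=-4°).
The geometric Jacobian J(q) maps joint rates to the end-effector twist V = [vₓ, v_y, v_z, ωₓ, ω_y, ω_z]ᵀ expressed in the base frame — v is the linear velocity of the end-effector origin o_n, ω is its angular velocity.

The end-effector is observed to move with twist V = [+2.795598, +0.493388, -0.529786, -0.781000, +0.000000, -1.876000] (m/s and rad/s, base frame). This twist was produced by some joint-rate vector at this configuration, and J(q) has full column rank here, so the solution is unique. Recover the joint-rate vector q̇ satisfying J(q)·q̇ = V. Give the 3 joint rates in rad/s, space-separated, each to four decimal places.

-0.9290 -0.9470 -0.7810

o_n = [-0.5710, 1.6246, 0.1526]
J₁: ẑ×o_n = [-1.6246, -0.5710, 0.0000], ω = ẑ
J2: z=[0.0000, 0.0000, 1.0000] o=[-0.5710, 0.2662, 0.0000] → [-1.3583, 0.0000, 0.0000, 0.0000, 0.0000, 1.0000]
J3: z=[1.0000, -0.0000, 0.0000] o=[-0.5710, 0.9462, 0.2000] → [-0.0000, 0.0474, 0.6783, 1.0000, -0.0000, 0.0000]
q̇ = J⁺·V = [-0.9290, -0.9470, -0.7810]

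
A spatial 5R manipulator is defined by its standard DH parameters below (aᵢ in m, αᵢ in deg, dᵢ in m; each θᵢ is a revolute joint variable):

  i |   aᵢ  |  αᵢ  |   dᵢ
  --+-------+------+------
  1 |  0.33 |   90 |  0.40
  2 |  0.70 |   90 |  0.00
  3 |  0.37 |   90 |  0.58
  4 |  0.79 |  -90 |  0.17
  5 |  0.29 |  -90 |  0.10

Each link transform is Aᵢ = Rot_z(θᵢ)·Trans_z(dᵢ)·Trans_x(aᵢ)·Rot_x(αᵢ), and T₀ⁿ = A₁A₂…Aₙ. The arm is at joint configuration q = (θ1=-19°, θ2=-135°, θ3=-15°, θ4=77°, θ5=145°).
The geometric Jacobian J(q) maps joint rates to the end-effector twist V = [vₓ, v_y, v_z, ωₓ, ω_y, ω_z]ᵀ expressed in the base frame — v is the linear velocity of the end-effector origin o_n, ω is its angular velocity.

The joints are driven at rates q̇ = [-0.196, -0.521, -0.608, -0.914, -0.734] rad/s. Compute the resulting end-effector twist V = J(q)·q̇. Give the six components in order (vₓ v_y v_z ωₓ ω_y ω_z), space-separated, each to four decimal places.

o_n = [-1.1397, 0.5048, 0.4413]
J₁: ẑ×o_n = [-0.5048, -1.1397, 0.0000], ω = ẑ
J2: z=[-0.3256, -0.9455, 0.0000] o=[0.3120, -0.1074, 0.4000] → [-0.0391, 0.0134, -1.5720, -0.3256, -0.9455, 0.0000]
J3: z=[-0.6686, 0.2302, 0.7071] o=[-0.1560, 0.0537, -0.0950] → [-0.1955, -0.3371, -0.0751, -0.6686, 0.2302, 0.7071]
J4: z=[0.4875, 0.8537, 0.1830] o=[-0.7515, 0.3601, 0.0624] → [0.2970, -0.2558, 0.4020, 0.4875, 0.8537, 0.1830]
J5: z=[0.3967, -0.4033, 0.8246] o=[-1.2831, 0.7654, 0.5165] → [0.2452, 0.1480, -0.0456, 0.3967, -0.4033, 0.8246]
V = J·q̇ = [-0.2132, 0.5464, 0.5307, -0.1607, -0.1316, -1.3984]

-0.2132 0.5464 0.5307 -0.1607 -0.1316 -1.3984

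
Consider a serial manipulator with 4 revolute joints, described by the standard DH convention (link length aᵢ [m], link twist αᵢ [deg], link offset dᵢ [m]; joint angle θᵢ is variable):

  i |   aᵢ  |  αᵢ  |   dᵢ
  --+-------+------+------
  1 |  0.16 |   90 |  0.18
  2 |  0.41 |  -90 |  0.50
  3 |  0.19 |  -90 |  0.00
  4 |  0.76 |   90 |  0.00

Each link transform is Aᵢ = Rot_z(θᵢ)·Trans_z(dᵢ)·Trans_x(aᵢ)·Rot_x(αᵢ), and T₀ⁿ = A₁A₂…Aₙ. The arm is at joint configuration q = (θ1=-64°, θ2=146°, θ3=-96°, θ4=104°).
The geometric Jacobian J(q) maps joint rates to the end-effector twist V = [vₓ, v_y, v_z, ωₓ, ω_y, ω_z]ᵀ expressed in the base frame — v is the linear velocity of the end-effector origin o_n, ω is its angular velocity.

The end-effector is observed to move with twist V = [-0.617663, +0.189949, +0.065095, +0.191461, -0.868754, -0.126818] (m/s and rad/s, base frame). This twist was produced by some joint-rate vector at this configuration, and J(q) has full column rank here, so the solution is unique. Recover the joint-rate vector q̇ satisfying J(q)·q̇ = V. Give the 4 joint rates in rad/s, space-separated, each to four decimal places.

o_n = [-0.3527, -0.4313, 1.0203]
J₁: ẑ×o_n = [0.4313, -0.3527, 0.0000], ω = ẑ
J2: z=[-0.8988, -0.4384, 0.0000] o=[0.0701, -0.1438, 0.1800] → [-0.3683, 0.7552, 0.0730, -0.8988, -0.4384, 0.0000]
J3: z=[-0.2451, 0.5026, -0.8290] o=[-0.5283, -0.0575, 0.4093] → [-0.0028, 0.0043, 0.0034, -0.2451, 0.5026, -0.8290]
J4: z=[-0.4554, 0.6952, 0.5561] o=[-0.6909, -0.1551, 0.3982] → [0.5861, 0.4713, -0.1093, -0.4554, 0.6952, 0.5561]
q̇ = J⁺·V = [-0.6050, 0.2560, -0.8800, -0.4520]

-0.6050 0.2560 -0.8800 -0.4520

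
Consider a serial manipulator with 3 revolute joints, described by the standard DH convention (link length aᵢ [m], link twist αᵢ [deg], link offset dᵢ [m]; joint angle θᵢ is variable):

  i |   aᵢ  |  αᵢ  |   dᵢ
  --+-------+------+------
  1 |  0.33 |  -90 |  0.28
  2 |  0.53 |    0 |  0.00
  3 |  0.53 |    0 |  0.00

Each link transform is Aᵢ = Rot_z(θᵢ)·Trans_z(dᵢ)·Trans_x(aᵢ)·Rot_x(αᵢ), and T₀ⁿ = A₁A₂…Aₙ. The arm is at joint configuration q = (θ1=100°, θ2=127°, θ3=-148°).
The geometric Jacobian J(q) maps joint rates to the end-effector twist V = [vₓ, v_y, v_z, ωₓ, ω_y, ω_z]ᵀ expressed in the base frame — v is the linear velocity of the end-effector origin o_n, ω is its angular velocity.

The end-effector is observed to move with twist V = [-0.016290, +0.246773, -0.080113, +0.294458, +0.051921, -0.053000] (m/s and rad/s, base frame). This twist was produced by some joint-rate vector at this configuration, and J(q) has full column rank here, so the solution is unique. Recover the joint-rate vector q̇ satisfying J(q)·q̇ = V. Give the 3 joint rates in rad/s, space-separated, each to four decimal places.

o_n = [-0.0878, 0.4982, 0.0467]
J₁: ẑ×o_n = [-0.4982, -0.0878, 0.0000], ω = ẑ
J2: z=[-0.9848, -0.1736, 0.0000] o=[-0.0573, 0.3250, 0.2800] → [0.0405, -0.2298, -0.1758, -0.9848, -0.1736, 0.0000]
J3: z=[-0.9848, -0.1736, 0.0000] o=[-0.0019, 0.0109, -0.1433] → [-0.0330, 0.1870, -0.4948, -0.9848, -0.1736, 0.0000]
q̇ = J⁺·V = [-0.0530, -0.7150, 0.4160]

-0.0530 -0.7150 0.4160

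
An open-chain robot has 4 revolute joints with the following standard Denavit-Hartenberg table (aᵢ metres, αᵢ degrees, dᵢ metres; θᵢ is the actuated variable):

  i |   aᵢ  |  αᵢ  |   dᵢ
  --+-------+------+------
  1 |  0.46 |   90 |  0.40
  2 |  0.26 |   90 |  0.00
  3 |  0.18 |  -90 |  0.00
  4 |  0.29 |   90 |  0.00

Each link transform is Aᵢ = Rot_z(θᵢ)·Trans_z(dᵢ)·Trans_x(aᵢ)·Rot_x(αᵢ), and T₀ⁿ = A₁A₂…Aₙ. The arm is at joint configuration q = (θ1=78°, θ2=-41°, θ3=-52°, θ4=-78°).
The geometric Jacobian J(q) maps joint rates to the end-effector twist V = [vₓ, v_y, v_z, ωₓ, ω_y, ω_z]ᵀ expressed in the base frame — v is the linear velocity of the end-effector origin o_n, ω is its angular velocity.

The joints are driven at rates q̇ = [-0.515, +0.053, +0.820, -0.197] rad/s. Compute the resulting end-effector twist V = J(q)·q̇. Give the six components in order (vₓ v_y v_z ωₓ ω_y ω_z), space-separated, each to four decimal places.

0.4977 0.1053 -0.0818 -0.2030 -0.6266 -1.0320

o_n = [-0.0643, 0.6084, -0.0817]
J₁: ẑ×o_n = [-0.6084, -0.0643, 0.0000], ω = ẑ
J2: z=[0.9781, -0.2079, 0.0000] o=[0.0956, 0.4499, 0.4000] → [0.1002, 0.4712, 0.1218, 0.9781, -0.2079, 0.0000]
J3: z=[-0.1364, -0.6417, -0.7547] o=[0.1364, 0.6419, 0.2294] → [0.1744, 0.1090, -0.1242, -0.1364, -0.6417, -0.7547]
J4: z=[0.7259, 0.4537, -0.5170] o=[0.0151, 0.7532, 0.1567] → [-0.1830, 0.2141, -0.0691, 0.7259, 0.4537, -0.5170]
V = J·q̇ = [0.4977, 0.1053, -0.0818, -0.2030, -0.6266, -1.0320]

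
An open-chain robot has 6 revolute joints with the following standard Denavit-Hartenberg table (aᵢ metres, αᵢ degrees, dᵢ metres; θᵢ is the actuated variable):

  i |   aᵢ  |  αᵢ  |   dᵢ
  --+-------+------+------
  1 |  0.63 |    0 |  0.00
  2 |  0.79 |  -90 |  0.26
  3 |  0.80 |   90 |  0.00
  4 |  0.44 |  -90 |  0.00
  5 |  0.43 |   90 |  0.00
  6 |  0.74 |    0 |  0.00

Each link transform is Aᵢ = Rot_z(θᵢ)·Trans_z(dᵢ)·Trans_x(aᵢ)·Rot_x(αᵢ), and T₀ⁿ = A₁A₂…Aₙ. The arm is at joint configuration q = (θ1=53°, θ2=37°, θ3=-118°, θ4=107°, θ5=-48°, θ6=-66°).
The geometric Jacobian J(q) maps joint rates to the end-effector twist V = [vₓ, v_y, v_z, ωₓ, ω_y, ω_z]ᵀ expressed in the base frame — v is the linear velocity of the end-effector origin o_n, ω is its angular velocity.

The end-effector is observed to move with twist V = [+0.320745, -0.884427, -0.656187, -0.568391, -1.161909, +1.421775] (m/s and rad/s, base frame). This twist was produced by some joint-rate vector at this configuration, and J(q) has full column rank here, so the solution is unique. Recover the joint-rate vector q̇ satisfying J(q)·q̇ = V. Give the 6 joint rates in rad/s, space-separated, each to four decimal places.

o_n = [-0.7070, 0.2619, 1.0423]
J₁: ẑ×o_n = [-0.2619, -0.7070, 0.0000], ω = ẑ
J2: z=[0.0000, 0.0000, 1.0000] o=[0.3791, 0.5031, 0.0000] → [0.2412, -1.0862, 0.0000, 0.0000, 0.0000, 1.0000]
J3: z=[-1.0000, 0.0000, 0.0000] o=[0.3791, 1.2931, 0.2600] → [0.0000, 0.7823, 1.0312, -1.0000, 0.0000, 0.0000]
J4: z=[-0.0000, -0.8829, -0.4695] o=[0.3791, 0.9176, 0.9664] → [-0.3748, 0.5099, -0.9590, -0.0000, -0.8829, -0.4695]
J5: z=[0.2924, 0.4490, -0.8444] o=[-0.0416, 0.9780, 0.8528] → [-0.5195, 0.5064, 0.0894, 0.2924, 0.4490, -0.8444]
J6: z=[0.7107, -0.6928, -0.1223] o=[-0.3168, 0.7353, 0.6285] → [-0.3446, -0.2464, -0.6068, 0.7107, -0.6928, -0.1223]
q̇ = J⁺·V = [0.1740, 0.9160, 0.2530, 0.9210, -0.8940, -0.0760]

0.1740 0.9160 0.2530 0.9210 -0.8940 -0.0760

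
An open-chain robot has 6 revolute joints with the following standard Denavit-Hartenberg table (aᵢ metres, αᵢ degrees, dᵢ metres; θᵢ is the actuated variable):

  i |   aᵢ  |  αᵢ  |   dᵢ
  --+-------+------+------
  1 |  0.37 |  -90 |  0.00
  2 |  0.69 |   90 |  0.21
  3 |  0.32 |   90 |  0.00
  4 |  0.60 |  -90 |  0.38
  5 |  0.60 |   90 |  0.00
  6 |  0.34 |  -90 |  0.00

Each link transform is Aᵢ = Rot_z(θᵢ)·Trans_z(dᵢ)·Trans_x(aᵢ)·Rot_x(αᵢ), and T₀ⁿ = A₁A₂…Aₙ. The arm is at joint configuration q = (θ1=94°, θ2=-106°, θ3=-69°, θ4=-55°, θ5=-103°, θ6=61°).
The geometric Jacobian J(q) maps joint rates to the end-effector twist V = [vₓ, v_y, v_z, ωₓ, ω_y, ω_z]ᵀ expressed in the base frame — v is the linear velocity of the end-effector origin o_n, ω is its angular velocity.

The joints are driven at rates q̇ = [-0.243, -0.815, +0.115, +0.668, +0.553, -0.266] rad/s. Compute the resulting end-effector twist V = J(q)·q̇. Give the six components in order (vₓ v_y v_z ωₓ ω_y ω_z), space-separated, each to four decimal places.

0.5895 -0.1774 0.2433 1.6394 0.0309 -0.7495

o_n = [0.9070, 0.6273, -0.0182]
J₁: ẑ×o_n = [-0.6273, 0.9070, 0.0000], ω = ẑ
J2: z=[-0.9976, -0.0698, 0.0000] o=[-0.0258, 0.3691, 0.0000] → [0.0013, -0.0182, -0.1925, -0.9976, -0.0698, 0.0000]
J3: z=[0.0671, -0.9589, -0.2756] o=[-0.2220, 0.1647, 0.6633] → [0.7810, -0.2655, 1.1137, 0.0671, -0.9589, -0.2756]
J4: z=[0.3395, 0.2817, -0.8974] o=[0.0782, 0.1540, 0.7735] → [0.2017, -0.4750, -0.0728, 0.3395, 0.2817, -0.8974]
J5: z=[0.8070, -0.5774, 0.1241] o=[0.4971, 0.7209, 0.6865] → [0.4185, 0.6196, 0.1611, 0.8070, -0.5774, 0.1241]
J6: z=[-0.5472, -0.8101, -0.2107] o=[0.6304, 0.7821, 0.1047] → [0.0670, -0.1255, 0.3088, -0.5472, -0.8101, -0.2107]
V = J·q̇ = [0.5895, -0.1774, 0.2433, 1.6394, 0.0309, -0.7495]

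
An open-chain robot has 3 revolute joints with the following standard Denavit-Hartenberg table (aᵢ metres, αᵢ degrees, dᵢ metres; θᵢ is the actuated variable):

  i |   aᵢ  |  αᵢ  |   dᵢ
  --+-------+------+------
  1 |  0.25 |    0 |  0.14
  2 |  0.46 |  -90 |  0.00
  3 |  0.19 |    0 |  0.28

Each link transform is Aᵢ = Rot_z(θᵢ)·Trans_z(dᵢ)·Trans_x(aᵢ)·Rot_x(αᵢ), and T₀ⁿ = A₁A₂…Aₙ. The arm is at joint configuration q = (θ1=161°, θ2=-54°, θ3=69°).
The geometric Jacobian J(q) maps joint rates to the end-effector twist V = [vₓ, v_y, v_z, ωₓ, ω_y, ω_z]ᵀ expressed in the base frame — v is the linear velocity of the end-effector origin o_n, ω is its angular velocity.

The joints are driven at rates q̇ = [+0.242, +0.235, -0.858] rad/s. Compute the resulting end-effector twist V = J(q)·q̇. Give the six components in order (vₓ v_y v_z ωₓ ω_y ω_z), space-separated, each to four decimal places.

o_n = [-0.6585, 0.5045, -0.0374]
J₁: ẑ×o_n = [-0.5045, -0.6585, 0.0000], ω = ẑ
J2: z=[0.0000, 0.0000, 1.0000] o=[-0.2364, 0.0814, 0.1400] → [-0.4232, -0.4222, 0.0000, 0.0000, 0.0000, 1.0000]
J3: z=[-0.9563, -0.2924, 0.0000] o=[-0.3709, 0.5213, 0.1400] → [0.0519, -0.1696, -0.0681, -0.9563, -0.2924, 0.0000]
V = J·q̇ = [-0.2660, -0.1130, 0.0584, 0.8205, 0.2509, 0.4770]

-0.2660 -0.1130 0.0584 0.8205 0.2509 0.4770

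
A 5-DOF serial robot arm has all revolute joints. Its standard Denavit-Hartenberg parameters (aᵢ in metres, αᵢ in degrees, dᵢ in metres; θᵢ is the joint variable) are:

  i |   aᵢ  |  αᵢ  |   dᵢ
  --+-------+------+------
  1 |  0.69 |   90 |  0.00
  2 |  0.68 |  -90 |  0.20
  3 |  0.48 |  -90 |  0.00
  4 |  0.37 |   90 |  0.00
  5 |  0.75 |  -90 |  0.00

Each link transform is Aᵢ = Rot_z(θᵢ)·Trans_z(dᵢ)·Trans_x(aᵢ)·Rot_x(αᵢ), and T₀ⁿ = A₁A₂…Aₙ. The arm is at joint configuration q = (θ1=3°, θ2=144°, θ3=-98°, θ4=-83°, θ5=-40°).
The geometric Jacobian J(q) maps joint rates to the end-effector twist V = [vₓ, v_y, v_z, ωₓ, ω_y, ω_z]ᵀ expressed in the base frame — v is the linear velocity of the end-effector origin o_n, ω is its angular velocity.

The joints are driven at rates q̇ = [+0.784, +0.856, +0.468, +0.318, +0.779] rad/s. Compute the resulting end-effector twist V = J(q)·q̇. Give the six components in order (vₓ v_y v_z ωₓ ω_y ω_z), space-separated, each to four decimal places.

o_n = [0.0798, -0.7190, -0.6880]
J₁: ẑ×o_n = [0.7190, 0.0798, -0.0000], ω = ẑ
J2: z=[0.0523, -0.9986, 0.0000] o=[0.6891, 0.0361, 0.0000] → [0.6871, 0.0360, -0.6479, 0.0523, -0.9986, 0.0000]
J3: z=[-0.5870, -0.0308, -0.8090] o=[0.1501, -0.1924, 0.3997] → [-0.3926, -0.5816, 0.3070, -0.5870, -0.0308, -0.8090]
J4: z=[-0.7928, -0.1809, 0.5821] o=[0.2290, -0.6643, 0.3604] → [0.2216, -0.9180, 0.0164, -0.7928, -0.1809, 0.5821]
J5: z=[-0.2346, 0.9719, -0.0174] o=[0.0208, -0.7199, 0.0596] → [-0.7267, -0.1764, -0.0575, -0.2346, 0.9719, -0.0174]
V = J·q̇ = [0.4725, -0.6082, -0.4506, -0.6647, -0.1696, 0.5769]

0.4725 -0.6082 -0.4506 -0.6647 -0.1696 0.5769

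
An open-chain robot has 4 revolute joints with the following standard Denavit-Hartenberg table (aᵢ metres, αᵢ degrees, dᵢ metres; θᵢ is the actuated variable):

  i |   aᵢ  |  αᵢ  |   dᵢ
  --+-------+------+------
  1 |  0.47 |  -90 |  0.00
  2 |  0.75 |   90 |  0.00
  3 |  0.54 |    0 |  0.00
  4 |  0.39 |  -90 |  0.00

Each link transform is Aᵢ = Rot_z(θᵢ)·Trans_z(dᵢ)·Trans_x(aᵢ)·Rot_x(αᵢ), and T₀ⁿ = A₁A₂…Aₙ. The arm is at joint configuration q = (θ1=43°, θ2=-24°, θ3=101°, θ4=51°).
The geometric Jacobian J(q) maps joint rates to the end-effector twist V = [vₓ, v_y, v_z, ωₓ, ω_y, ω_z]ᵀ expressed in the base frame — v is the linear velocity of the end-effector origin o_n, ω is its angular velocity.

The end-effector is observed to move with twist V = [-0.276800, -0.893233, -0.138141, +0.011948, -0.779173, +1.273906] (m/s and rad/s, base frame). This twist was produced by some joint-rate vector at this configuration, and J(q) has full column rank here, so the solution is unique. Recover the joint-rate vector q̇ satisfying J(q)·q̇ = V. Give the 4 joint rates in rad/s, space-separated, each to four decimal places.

o_n = [0.0595, 1.0307, 0.1231]
J₁: ẑ×o_n = [-1.0307, 0.0595, 0.0000], ω = ẑ
J2: z=[-0.6820, 0.7314, 0.0000] o=[0.3437, 0.3205, 0.0000] → [0.0900, 0.0839, -0.2765, -0.6820, 0.7314, 0.0000]
J3: z=[-0.2975, -0.2774, 0.9135] o=[0.8448, 0.7878, 0.3051] → [-0.1714, -0.7715, -0.2901, -0.2975, -0.2774, 0.9135]
J4: z=[-0.2975, -0.2774, 0.9135] o=[0.4145, 1.1113, 0.2631] → [0.1125, -0.3659, -0.0745, -0.2975, -0.2774, 0.9135]
q̇ = J⁺·V = [0.1000, -0.5780, 0.9380, 0.3470]

0.1000 -0.5780 0.9380 0.3470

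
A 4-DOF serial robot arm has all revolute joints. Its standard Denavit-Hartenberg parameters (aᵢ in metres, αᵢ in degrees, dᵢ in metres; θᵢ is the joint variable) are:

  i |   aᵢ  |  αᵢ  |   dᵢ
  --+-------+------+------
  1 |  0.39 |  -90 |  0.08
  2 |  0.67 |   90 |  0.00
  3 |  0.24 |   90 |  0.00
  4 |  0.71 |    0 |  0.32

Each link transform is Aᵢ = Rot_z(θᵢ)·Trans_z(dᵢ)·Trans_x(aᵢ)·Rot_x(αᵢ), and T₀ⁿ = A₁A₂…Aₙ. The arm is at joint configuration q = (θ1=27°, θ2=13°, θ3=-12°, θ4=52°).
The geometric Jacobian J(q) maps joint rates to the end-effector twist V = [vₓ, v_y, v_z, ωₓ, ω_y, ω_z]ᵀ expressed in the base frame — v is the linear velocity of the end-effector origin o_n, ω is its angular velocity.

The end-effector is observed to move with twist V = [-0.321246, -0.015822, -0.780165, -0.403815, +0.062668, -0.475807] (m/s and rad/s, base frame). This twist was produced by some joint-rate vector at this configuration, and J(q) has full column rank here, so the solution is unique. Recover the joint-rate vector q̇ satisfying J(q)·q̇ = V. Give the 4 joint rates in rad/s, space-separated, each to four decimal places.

0.3180 0.9180 -0.8480 0.6940

o_n = [1.7646, 0.3898, 0.3404]
J₁: ẑ×o_n = [-0.3898, 1.7646, 0.0000], ω = ẑ
J2: z=[-0.4540, 0.8910, 0.0000] o=[0.3475, 0.1771, 0.0800] → [0.2320, 0.1182, -1.3592, -0.4540, 0.8910, 0.0000]
J3: z=[0.2004, 0.1021, 0.9744] o=[0.9292, 0.4734, -0.0707] → [0.1235, 0.7316, -0.1021, 0.2004, 0.1021, 0.9744]
J4: z=[0.2636, -0.9635, 0.0468] o=[1.1556, 0.5328, -0.1235] → [-0.4403, -0.0938, 0.5490, 0.2636, -0.9635, 0.0468]
q̇ = J⁺·V = [0.3180, 0.9180, -0.8480, 0.6940]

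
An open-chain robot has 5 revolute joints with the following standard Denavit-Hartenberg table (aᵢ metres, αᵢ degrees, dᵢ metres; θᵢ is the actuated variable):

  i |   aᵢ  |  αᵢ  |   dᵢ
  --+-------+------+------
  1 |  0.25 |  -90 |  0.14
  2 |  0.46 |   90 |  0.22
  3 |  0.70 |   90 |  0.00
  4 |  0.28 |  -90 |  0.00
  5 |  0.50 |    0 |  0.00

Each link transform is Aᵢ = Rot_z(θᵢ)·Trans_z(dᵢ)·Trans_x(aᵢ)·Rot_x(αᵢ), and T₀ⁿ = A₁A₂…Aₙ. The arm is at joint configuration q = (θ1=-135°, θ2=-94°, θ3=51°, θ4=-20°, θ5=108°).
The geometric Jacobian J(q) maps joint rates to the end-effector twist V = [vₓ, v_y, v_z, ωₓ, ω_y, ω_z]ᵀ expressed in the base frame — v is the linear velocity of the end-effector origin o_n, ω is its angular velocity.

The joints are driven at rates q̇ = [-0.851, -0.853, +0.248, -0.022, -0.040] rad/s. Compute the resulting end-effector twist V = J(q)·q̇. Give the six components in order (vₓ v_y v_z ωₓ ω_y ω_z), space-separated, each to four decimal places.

-0.4599 -0.2333 -0.2243 -0.4537 0.7480 -0.8913

o_n = [0.6394, -0.9938, 0.7467]
J₁: ẑ×o_n = [0.9938, 0.6394, -0.0000], ω = ẑ
J2: z=[0.7071, -0.7071, 0.0000] o=[-0.1768, -0.1768, 0.1400] → [-0.4290, -0.4290, -0.0006, 0.7071, -0.7071, 0.0000]
J3: z=[0.7054, 0.7054, -0.0698] o=[0.0015, -0.3097, 0.5989] → [0.0565, -0.1488, -0.9326, 0.7054, 0.7054, -0.0698]
J4: z=[-0.4067, 0.4833, 0.7753] o=[0.4079, -0.6726, 1.0383] → [0.1081, 0.0609, 0.0187, -0.4067, 0.4833, 0.7753]
J5: z=[0.8614, 0.4855, 0.1492] o=[0.4931, -0.8766, 1.2102] → [-0.2075, 0.4211, -0.1721, 0.8614, 0.4855, 0.1492]
V = J·q̇ = [-0.4599, -0.2333, -0.2243, -0.4537, 0.7480, -0.8913]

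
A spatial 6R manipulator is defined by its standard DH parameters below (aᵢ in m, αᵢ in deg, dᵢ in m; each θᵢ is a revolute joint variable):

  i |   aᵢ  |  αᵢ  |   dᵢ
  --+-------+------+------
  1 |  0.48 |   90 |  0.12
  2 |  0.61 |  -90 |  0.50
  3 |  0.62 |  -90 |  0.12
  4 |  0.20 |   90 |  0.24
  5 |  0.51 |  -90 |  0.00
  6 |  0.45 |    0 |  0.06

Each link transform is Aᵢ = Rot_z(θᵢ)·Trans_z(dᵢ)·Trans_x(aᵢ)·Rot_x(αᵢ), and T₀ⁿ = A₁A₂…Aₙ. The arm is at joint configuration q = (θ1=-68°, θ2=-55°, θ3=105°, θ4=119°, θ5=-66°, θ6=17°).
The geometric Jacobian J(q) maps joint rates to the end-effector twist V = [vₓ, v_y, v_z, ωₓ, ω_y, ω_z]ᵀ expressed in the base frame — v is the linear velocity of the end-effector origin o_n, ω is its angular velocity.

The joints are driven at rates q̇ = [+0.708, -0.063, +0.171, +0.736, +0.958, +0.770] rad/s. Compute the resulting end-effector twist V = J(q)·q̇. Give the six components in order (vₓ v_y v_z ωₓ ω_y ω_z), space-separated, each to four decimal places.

o_n = [0.1634, -0.8229, -1.0229]
J₁: ẑ×o_n = [0.8229, 0.1634, -0.0000], ω = ẑ
J2: z=[-0.9272, -0.3746, 0.0000] o=[0.1798, -0.4450, 0.1200] → [0.4281, -1.0597, 0.3442, -0.9272, -0.3746, 0.0000]
J3: z=[0.3069, -0.7595, 0.5736] o=[-0.1527, -0.9568, -0.3797] → [0.4118, 0.3787, 0.2811, 0.3069, -0.7595, 0.5736]
J4: z=[-0.4475, 0.4167, 0.7912] o=[0.4049, -0.7382, -0.1794] → [-0.2845, -0.5686, 0.1386, -0.4475, 0.4167, 0.7912]
J5: z=[0.5859, 0.8051, -0.0926] o=[0.1624, -0.5538, -0.1104] → [-0.7596, 0.5345, -0.1585, 0.5859, 0.8051, -0.0926]
J6: z=[-0.7992, 0.5551, -0.2304] o=[0.2307, -0.6604, -0.6044] → [-0.2698, -0.3190, 0.1673, -0.7992, 0.5551, -0.2304]
V = J·q̇ = [-0.5187, 0.0952, 0.1054, -0.2726, 1.3992, 1.1223]

-0.5187 0.0952 0.1054 -0.2726 1.3992 1.1223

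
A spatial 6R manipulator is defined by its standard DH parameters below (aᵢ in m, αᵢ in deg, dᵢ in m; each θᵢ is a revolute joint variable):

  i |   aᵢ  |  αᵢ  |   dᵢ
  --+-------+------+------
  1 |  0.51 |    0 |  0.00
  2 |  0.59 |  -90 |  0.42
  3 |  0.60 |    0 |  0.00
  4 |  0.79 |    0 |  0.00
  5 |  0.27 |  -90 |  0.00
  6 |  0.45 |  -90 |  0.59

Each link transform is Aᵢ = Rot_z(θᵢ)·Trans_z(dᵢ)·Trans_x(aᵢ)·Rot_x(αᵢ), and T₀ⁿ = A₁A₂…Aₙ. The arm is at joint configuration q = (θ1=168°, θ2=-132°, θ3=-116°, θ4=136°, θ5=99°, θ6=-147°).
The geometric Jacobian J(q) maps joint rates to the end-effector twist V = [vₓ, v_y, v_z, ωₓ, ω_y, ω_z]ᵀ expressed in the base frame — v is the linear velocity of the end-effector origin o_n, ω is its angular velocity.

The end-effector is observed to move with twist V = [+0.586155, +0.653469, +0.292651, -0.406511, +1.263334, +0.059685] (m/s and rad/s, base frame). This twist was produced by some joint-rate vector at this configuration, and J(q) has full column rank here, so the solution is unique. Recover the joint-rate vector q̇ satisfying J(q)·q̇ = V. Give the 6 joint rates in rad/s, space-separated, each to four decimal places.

-0.5500 0.8390 0.7410 0.0520 0.4680 -0.4730

o_n = [-0.1532, 0.6601, 1.0691]
J₁: ẑ×o_n = [-0.6601, -0.1532, 0.0000], ω = ẑ
J2: z=[0.0000, 0.0000, 1.0000] o=[-0.4989, 0.1060, 0.0000] → [-0.5541, 0.3457, 0.0000, 0.0000, 0.0000, 1.0000]
J3: z=[-0.5878, 0.8090, 0.0000] o=[-0.0215, 0.4528, 0.4200] → [0.5251, 0.3815, -0.0154, -0.5878, 0.8090, 0.0000]
J4: z=[-0.5878, 0.8090, 0.0000] o=[-0.2343, 0.2982, 0.9593] → [0.0888, 0.0645, -0.2784, -0.5878, 0.8090, 0.0000]
J5: z=[-0.5878, 0.8090, 0.0000] o=[0.3663, 0.7346, 0.6891] → [0.3074, 0.2233, 0.4640, -0.5878, 0.8090, 0.0000]
J6: z=[-0.7076, -0.5141, 0.4848] o=[0.2604, 0.6576, 0.4529] → [-0.3180, 0.2355, -0.2144, -0.7076, -0.5141, 0.4848]
q̇ = J⁺·V = [-0.5500, 0.8390, 0.7410, 0.0520, 0.4680, -0.4730]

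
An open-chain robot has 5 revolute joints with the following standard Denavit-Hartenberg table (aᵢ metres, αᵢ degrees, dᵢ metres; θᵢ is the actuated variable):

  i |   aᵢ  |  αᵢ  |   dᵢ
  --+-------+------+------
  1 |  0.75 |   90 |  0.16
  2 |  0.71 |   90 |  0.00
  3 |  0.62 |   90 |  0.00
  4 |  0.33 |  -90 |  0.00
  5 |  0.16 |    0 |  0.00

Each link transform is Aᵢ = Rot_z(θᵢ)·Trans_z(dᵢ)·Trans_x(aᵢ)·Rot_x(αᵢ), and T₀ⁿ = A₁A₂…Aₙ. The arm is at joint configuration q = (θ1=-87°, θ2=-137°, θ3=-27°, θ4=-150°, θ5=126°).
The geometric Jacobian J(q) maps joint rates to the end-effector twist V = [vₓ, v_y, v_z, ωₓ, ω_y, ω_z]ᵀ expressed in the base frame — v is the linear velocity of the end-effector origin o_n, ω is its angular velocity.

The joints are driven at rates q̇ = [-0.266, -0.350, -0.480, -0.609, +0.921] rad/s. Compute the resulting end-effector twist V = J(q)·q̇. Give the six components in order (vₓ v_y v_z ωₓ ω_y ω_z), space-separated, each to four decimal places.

o_n = [0.0731, 0.0065, -0.7032]
J₁: ẑ×o_n = [-0.0065, 0.0731, 0.0000], ω = ẑ
J2: z=[-0.9986, -0.0523, 0.0000] o=[0.0393, -0.7490, 0.1600] → [0.0452, -0.8620, -0.7526, -0.9986, -0.0523, 0.0000]
J3: z=[-0.0357, 0.6811, 0.7314] o=[0.0121, -0.2304, -0.3242] → [-0.4313, 0.0311, -0.0500, -0.0357, 0.6811, 0.7314]
J4: z=[0.9072, -0.2849, 0.3096] o=[0.2720, 0.1878, -0.7010] → [0.0568, -0.0596, -0.2211, 0.9072, -0.2849, 0.3096]
J5: z=[0.2405, -0.2526, -0.9372] o=[0.1581, -0.1174, -0.6480] → [0.1300, 0.0929, 0.0083, 0.2405, -0.2526, -0.9372]
V = J·q̇ = [0.2781, 0.3891, 0.4298, 0.0357, -0.3677, -1.6688]

0.2781 0.3891 0.4298 0.0357 -0.3677 -1.6688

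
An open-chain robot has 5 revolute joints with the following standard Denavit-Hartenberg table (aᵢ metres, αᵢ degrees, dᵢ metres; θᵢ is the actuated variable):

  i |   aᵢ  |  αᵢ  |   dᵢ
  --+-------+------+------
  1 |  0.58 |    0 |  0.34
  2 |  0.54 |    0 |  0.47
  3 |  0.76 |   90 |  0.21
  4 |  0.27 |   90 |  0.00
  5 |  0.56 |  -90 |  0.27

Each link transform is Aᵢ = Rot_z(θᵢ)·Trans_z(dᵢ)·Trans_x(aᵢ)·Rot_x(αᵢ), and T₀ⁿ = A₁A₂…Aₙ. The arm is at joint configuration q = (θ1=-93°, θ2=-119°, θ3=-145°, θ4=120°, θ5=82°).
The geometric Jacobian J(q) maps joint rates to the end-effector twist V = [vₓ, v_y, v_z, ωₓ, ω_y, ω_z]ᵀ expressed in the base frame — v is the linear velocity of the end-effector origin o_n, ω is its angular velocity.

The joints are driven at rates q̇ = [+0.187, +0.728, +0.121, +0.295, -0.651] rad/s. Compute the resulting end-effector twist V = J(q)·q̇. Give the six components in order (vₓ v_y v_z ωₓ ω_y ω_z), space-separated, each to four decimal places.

0.0643 0.4881 0.3303 -0.5476 -0.3241 0.7105

o_n = [0.3595, -0.8039, 1.4563]
J₁: ẑ×o_n = [0.8039, 0.3595, -0.0000], ω = ẑ
J2: z=[0.0000, 0.0000, 1.0000] o=[-0.0304, -0.5792, 0.3400] → [0.2247, 0.3898, -0.0000, 0.0000, 0.0000, 1.0000]
J3: z=[0.0000, 0.0000, 1.0000] o=[-0.4883, -0.2930, 0.8100] → [0.5109, 0.8478, -0.0000, 0.0000, 0.0000, 1.0000]
J4: z=[0.0523, -0.9986, 0.0000] o=[0.2707, -0.2533, 1.0200] → [-0.4357, -0.0228, 0.0599, 0.0523, -0.9986, 0.0000]
J5: z=[0.8648, 0.0453, 0.5000] o=[0.1358, -0.2603, 1.2538] → [0.2810, -0.0633, -0.4803, 0.8648, 0.0453, 0.5000]
V = J·q̇ = [0.0643, 0.4881, 0.3303, -0.5476, -0.3241, 0.7105]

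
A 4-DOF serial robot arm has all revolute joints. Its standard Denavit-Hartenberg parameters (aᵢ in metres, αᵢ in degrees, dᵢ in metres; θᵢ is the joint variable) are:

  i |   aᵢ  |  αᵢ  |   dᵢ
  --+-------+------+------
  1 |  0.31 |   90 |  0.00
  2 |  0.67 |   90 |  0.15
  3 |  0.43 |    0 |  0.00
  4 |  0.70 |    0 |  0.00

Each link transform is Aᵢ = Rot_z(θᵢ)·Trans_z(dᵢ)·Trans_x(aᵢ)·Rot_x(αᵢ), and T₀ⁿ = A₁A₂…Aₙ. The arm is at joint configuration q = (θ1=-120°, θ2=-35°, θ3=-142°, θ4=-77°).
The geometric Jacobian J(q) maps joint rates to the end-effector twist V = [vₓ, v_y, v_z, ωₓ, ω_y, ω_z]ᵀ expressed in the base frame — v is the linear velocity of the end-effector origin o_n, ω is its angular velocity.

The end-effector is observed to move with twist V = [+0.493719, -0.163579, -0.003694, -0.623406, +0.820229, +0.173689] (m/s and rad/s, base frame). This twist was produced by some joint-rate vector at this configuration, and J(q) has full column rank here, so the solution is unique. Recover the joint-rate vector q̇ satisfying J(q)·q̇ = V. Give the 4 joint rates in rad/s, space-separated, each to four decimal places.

o_n = [-0.3500, 0.0454, 0.1221]
J₁: ẑ×o_n = [-0.0454, -0.3500, 0.0000], ω = ẑ
J2: z=[-0.8660, 0.5000, 0.0000] o=[-0.1550, -0.2685, 0.0000] → [0.0610, 0.1057, -0.1744, -0.8660, 0.5000, 0.0000]
J3: z=[0.2868, 0.4967, -0.8192] o=[-0.5593, -0.6688, -0.3843] → [0.8366, -0.3167, 0.1008, 0.2868, 0.4967, -0.8192]
J4: z=[0.2868, 0.4967, -0.8192] o=[-0.1913, -0.5608, -0.1899] → [0.6515, 0.0405, 0.2527, 0.2868, 0.4967, -0.8192]
q̇ = J⁺·V = [0.7430, 0.9500, 0.0900, 0.6050]

0.7430 0.9500 0.0900 0.6050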